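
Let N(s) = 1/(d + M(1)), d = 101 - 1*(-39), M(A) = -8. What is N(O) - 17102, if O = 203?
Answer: -2257463/132 ≈ -17102.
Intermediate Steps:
d = 140 (d = 101 + 39 = 140)
N(s) = 1/132 (N(s) = 1/(140 - 8) = 1/132)
N(O) - 17102 = 1/132 - 17102 = -2257463/132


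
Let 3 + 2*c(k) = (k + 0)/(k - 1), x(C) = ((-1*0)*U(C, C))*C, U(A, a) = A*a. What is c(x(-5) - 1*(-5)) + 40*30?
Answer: 9593/8 ≈ 1199.1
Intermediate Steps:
x(C) = 0 (x(C) = ((-1*0)*(C*C))*C = (0*C²)*C = 0*C = 0)
c(k) = -3/2 + k/(2*(-1 + k)) (c(k) = -3/2 + ((k + 0)/(k - 1))/2 = -3/2 + (k/(-1 + k))/2 = -3/2 + k/(2*(-1 + k)))
c(x(-5) - 1*(-5)) + 40*30 = (3/2 - (0 - 1*(-5)))/(-1 + (0 - 1*(-5))) + 40*30 = (3/2 - (0 + 5))/(-1 + (0 + 5)) + 1200 = (3/2 - 1*5)/(-1 + 5) + 1200 = (3/2 - 5)/4 + 1200 = (¼)*(-7/2) + 1200 = -7/8 + 1200 = 9593/8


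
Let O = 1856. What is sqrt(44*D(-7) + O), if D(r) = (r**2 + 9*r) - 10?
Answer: 20*sqrt(2) ≈ 28.284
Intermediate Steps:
D(r) = -10 + r**2 + 9*r
sqrt(44*D(-7) + O) = sqrt(44*(-10 + (-7)**2 + 9*(-7)) + 1856) = sqrt(44*(-10 + 49 - 63) + 1856) = sqrt(44*(-24) + 1856) = sqrt(-1056 + 1856) = sqrt(800) = 20*sqrt(2)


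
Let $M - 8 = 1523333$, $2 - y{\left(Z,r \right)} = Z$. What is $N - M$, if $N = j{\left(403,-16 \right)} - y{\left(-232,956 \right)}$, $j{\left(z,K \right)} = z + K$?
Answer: $-1523188$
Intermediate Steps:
$j{\left(z,K \right)} = K + z$
$y{\left(Z,r \right)} = 2 - Z$
$M = 1523341$ ($M = 8 + 1523333 = 1523341$)
$N = 153$ ($N = \left(-16 + 403\right) - \left(2 - -232\right) = 387 - \left(2 + 232\right) = 387 - 234 = 153$)
$N - M = 153 - 1523341 = -1523188$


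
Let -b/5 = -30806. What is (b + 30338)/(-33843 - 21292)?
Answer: -184368/55135 ≈ -3.3439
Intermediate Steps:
b = 154030 (b = -5*(-30806) = 154030)
(b + 30338)/(-33843 - 21292) = (154030 + 30338)/(-33843 - 21292) = 184368/(-55135) = 184368*(-1/55135) = -184368/55135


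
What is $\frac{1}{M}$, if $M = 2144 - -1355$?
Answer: $\frac{1}{3499} \approx 0.0002858$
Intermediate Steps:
$M = 3499$ ($M = 2144 + 1355 = 3499$)
$\frac{1}{M} = \frac{1}{3499}$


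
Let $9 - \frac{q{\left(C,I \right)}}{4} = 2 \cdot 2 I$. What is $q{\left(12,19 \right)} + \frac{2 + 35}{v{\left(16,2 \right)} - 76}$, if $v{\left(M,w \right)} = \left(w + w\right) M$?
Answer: $- \frac{3253}{12} \approx -271.08$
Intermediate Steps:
$v{\left(M,w \right)} = 2 M w$ ($v{\left(M,w \right)} = 2 w M = 2 M w$)
$q{\left(C,I \right)} = 36 - 16 I$ ($q{\left(C,I \right)} = 36 - 4 \cdot 2 \cdot 2 I = 36 - 4 \cdot 4 I = 36 - 16 I$)
$q{\left(12,19 \right)} + \frac{2 + 35}{v{\left(16,2 \right)} - 76} = \left(36 - 304\right) + \frac{2 + 35}{2 \cdot 16 \cdot 2 - 76} = \left(36 - 304\right) + \frac{37}{64 - 76} = -268 + \frac{37}{-12} = -268 + 37 \left(- \frac{1}{12}\right) = -268 - \frac{37}{12} = - \frac{3253}{12}$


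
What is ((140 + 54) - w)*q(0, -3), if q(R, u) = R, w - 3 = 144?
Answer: 0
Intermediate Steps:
w = 147 (w = 3 + 144 = 147)
((140 + 54) - w)*q(0, -3) = ((140 + 54) - 1*147)*0 = (194 - 147)*0 = 47*0 = 0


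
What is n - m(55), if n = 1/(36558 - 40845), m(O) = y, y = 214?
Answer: -917419/4287 ≈ -214.00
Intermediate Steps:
m(O) = 214
n = -1/4287 (n = 1/(-4287) = -1/4287 ≈ -0.00023326)
n - m(55) = -1/4287 - 1*214 = -1/4287 - 214 = -917419/4287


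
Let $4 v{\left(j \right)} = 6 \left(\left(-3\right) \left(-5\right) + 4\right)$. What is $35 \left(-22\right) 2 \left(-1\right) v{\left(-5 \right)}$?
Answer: $43890$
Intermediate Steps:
$v{\left(j \right)} = \frac{57}{2}$ ($v{\left(j \right)} = \frac{6 \left(\left(-3\right) \left(-5\right) + 4\right)}{4} = \frac{6 \left(15 + 4\right)}{4} = \frac{6 \cdot 19}{4} = \frac{1}{4} \cdot 114 = \frac{57}{2}$)
$35 \left(-22\right) 2 \left(-1\right) v{\left(-5 \right)} = 35 \left(-22\right) 2 \left(-1\right) \frac{57}{2} = - 770 \left(\left(-2\right) \frac{57}{2}\right) = \left(-770\right) \left(-57\right) = 43890$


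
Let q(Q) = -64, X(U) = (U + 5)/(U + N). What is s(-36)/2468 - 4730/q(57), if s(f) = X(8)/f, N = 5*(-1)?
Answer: 39398509/533088 ≈ 73.906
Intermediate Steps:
N = -5
X(U) = (5 + U)/(-5 + U) (X(U) = (U + 5)/(U - 5) = (5 + U)/(-5 + U))
s(f) = 13/(3*f) (s(f) = ((5 + 8)/(-5 + 8))/f = (13/3)/f = ((⅓)*13)/f = 13/(3*f))
s(-36)/2468 - 4730/q(57) = ((13/3)/(-36))/2468 - 4730/(-64) = ((13/3)*(-1/36))*(1/2468) - 4730*(-1/64) = -13/108*1/2468 + 2365/32 = -13/266544 + 2365/32 = 39398509/533088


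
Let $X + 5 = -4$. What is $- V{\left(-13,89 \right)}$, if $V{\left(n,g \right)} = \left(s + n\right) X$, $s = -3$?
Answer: $-144$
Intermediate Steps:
$X = -9$ ($X = -5 - 4 = -9$)
$V{\left(n,g \right)} = 27 - 9 n$ ($V{\left(n,g \right)} = \left(-3 + n\right) \left(-9\right) = 27 - 9 n$)
$- V{\left(-13,89 \right)} = - (27 - -117) = - (27 + 117) = \left(-1\right) 144 = -144$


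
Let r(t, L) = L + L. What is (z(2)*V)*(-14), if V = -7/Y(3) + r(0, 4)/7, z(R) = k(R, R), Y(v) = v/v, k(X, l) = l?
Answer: 164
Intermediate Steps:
Y(v) = 1
z(R) = R
r(t, L) = 2*L
V = -41/7 (V = -7/1 + (2*4)/7 = -7*1 + 8*(⅐) = -7 + 8/7 = -41/7 ≈ -5.8571)
(z(2)*V)*(-14) = (2*(-41/7))*(-14) = -82/7*(-14) = 164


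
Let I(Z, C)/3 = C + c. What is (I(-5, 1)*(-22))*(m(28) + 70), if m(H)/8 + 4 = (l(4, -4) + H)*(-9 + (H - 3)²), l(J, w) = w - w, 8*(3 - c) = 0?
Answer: -36437808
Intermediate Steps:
c = 3 (c = 3 - ⅛*0 = 3 + 0 = 3)
l(J, w) = 0
I(Z, C) = 9 + 3*C (I(Z, C) = 3*(C + 3) = 3*(3 + C) = 9 + 3*C)
m(H) = -32 + 8*H*(-9 + (-3 + H)²) (m(H) = -32 + 8*((0 + H)*(-9 + (H - 3)²)) = -32 + 8*(H*(-9 + (-3 + H)²)) = -32 + 8*H*(-9 + (-3 + H)²))
(I(-5, 1)*(-22))*(m(28) + 70) = ((9 + 3*1)*(-22))*((-32 - 48*28² + 8*28³) + 70) = ((9 + 3)*(-22))*((-32 - 48*784 + 8*21952) + 70) = (12*(-22))*((-32 - 37632 + 175616) + 70) = -264*(137952 + 70) = -264*138022 = -36437808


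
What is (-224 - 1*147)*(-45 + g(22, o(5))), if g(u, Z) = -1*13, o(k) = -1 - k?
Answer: 21518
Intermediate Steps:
g(u, Z) = -13
(-224 - 1*147)*(-45 + g(22, o(5))) = (-224 - 1*147)*(-45 - 13) = (-224 - 147)*(-58) = -371*(-58) = 21518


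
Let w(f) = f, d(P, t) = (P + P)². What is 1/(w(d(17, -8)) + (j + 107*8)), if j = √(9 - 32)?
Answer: 2012/4048167 - I*√23/4048167 ≈ 0.00049702 - 1.1847e-6*I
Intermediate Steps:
d(P, t) = 4*P² (d(P, t) = (2*P)² = 4*P²)
j = I*√23 (j = √(-23) = I*√23 ≈ 4.7958*I)
1/(w(d(17, -8)) + (j + 107*8)) = 1/(4*17² + (I*√23 + 107*8)) = 1/(4*289 + (I*√23 + 856)) = 1/(1156 + (856 + I*√23)) = 1/(2012 + I*√23)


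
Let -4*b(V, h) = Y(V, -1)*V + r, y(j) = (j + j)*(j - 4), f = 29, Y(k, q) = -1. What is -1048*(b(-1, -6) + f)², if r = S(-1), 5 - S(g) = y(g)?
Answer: -943200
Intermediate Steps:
y(j) = 2*j*(-4 + j) (y(j) = (2*j)*(-4 + j) = 2*j*(-4 + j))
S(g) = 5 - 2*g*(-4 + g)
r = -5 (r = 5 - 2*(-1)*(-4 - 1) = 5 - 2*(-1)*(-5) = 5 - 10 = -5)
b(V, h) = 5/4 + V/4 (b(V, h) = -(-V - 5)/4 = -(-5 - V)/4 = 5/4 + V/4)
-1048*(b(-1, -6) + f)² = -1048*((5/4 + (¼)*(-1)) + 29)² = -1048*((5/4 - ¼) + 29)² = -1048*(1 + 29)² = -1048*30² = -1048*900 = -943200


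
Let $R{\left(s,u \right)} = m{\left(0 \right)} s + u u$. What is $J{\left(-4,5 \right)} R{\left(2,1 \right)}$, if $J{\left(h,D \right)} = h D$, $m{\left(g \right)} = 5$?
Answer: $-220$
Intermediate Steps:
$R{\left(s,u \right)} = u^{2} + 5 s$ ($R{\left(s,u \right)} = 5 s + u u = 5 s + u^{2} = u^{2} + 5 s$)
$J{\left(h,D \right)} = D h$
$J{\left(-4,5 \right)} R{\left(2,1 \right)} = 5 \left(-4\right) \left(1^{2} + 5 \cdot 2\right) = - 20 \left(1 + 10\right) = \left(-20\right) 11 = -220$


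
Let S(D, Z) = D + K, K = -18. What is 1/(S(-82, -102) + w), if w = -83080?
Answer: -1/83180 ≈ -1.2022e-5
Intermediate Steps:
S(D, Z) = -18 + D (S(D, Z) = D - 18 = -18 + D)
1/(S(-82, -102) + w) = 1/((-18 - 82) - 83080) = 1/(-100 - 83080) = 1/(-83180) = -1/83180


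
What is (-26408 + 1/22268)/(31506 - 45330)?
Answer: 196017781/102610944 ≈ 1.9103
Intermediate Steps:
(-26408 + 1/22268)/(31506 - 45330) = (-26408 + 1/22268)/(-13824) = -588053343/22268*(-1/13824) = 196017781/102610944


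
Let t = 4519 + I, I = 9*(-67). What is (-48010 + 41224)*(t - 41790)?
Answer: 257012964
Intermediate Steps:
I = -603
t = 3916 (t = 4519 - 603 = 3916)
(-48010 + 41224)*(t - 41790) = (-48010 + 41224)*(3916 - 41790) = -6786*(-37874) = 257012964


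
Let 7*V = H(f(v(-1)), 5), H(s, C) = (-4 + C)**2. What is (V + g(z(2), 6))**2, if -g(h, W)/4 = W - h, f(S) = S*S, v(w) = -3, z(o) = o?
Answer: 12321/49 ≈ 251.45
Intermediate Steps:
f(S) = S**2
V = 1/7 (V = (-4 + 5)**2/7 = (1/7)*1**2 = (1/7)*1 = 1/7 ≈ 0.14286)
g(h, W) = -4*W + 4*h (g(h, W) = -4*(W - h) = -4*W + 4*h)
(V + g(z(2), 6))**2 = (1/7 + (-4*6 + 4*2))**2 = (1/7 + (-24 + 8))**2 = (1/7 - 16)**2 = (-111/7)**2 = 12321/49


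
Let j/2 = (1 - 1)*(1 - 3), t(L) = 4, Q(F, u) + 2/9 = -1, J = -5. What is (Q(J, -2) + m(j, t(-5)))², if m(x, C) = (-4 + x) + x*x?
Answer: 2209/81 ≈ 27.272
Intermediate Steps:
Q(F, u) = -11/9 (Q(F, u) = -2/9 - 1 = -11/9)
j = 0 (j = 2*((1 - 1)*(1 - 3)) = 2*(0*(-2)) = 2*0 = 0)
m(x, C) = -4 + x + x² (m(x, C) = (-4 + x) + x² = -4 + x + x²)
(Q(J, -2) + m(j, t(-5)))² = (-11/9 + (-4 + 0 + 0²))² = (-11/9 + (-4 + 0 + 0))² = (-11/9 - 4)² = (-47/9)² = 2209/81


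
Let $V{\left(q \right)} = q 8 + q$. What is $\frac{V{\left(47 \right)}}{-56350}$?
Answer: $- \frac{423}{56350} \approx -0.0075067$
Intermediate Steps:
$V{\left(q \right)} = 9 q$ ($V{\left(q \right)} = 8 q + q = 9 q$)
$\frac{V{\left(47 \right)}}{-56350} = \frac{9 \cdot 47}{-56350} = 423 \left(- \frac{1}{56350}\right) = - \frac{423}{56350}$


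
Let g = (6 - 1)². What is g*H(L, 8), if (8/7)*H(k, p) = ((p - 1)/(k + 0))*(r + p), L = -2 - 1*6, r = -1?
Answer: -8575/64 ≈ -133.98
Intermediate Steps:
g = 25 (g = 5² = 25)
L = -8 (L = -2 - 6 = -8)
H(k, p) = 7*(-1 + p)²/(8*k) (H(k, p) = 7*(((p - 1)/(k + 0))*(-1 + p))/8 = 7*(((-1 + p)/k)*(-1 + p))/8 = 7*((-1 + p)²/k)/8 = 7*(-1 + p)²/(8*k))
g*H(L, 8) = 25*((7/8)*(1 + 8² - 2*8)/(-8)) = 25*((7/8)*(-⅛)*(1 + 64 - 16)) = 25*((7/8)*(-⅛)*49) = 25*(-343/64) = -8575/64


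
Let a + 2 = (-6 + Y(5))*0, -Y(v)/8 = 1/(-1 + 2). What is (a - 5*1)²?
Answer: 49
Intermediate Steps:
Y(v) = -8 (Y(v) = -8/(-1 + 2) = -8/1 = -8*1 = -8)
a = -2 (a = -2 + (-6 - 8)*0 = -2 - 14*0 = -2 + 0 = -2)
(a - 5*1)² = (-2 - 5*1)² = (-2 - 5)² = (-7)² = 49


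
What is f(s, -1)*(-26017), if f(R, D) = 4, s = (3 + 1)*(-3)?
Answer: -104068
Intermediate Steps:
s = -12 (s = 4*(-3) = -12)
f(s, -1)*(-26017) = 4*(-26017) = -104068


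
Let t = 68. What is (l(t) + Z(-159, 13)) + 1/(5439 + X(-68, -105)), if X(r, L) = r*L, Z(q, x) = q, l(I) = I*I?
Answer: 56165236/12579 ≈ 4465.0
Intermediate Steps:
l(I) = I**2
X(r, L) = L*r
(l(t) + Z(-159, 13)) + 1/(5439 + X(-68, -105)) = (68**2 - 159) + 1/(5439 - 105*(-68)) = (4624 - 159) + 1/(5439 + 7140) = 4465 + 1/12579 = 56165236/12579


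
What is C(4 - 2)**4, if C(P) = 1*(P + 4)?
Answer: 1296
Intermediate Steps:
C(P) = 4 + P (C(P) = 1*(4 + P) = 4 + P)
C(4 - 2)**4 = (4 + (4 - 2))**4 = (4 + 2)**4 = 6**4 = 1296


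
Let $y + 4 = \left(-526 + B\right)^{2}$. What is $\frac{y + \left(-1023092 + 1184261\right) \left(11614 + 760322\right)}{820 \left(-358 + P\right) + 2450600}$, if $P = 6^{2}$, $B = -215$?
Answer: $\frac{124412702261}{2186560} \approx 56899.0$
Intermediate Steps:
$P = 36$
$y = 549077$ ($y = -4 + \left(-526 - 215\right)^{2} = -4 + \left(-741\right)^{2} = -4 + 549081 = 549077$)
$\frac{y + \left(-1023092 + 1184261\right) \left(11614 + 760322\right)}{820 \left(-358 + P\right) + 2450600} = \frac{549077 + \left(-1023092 + 1184261\right) \left(11614 + 760322\right)}{820 \left(-358 + 36\right) + 2450600} = \frac{549077 + 161169 \cdot 771936}{820 \left(-322\right) + 2450600} = \frac{549077 + 124412153184}{-264040 + 2450600} = \frac{124412702261}{2186560}$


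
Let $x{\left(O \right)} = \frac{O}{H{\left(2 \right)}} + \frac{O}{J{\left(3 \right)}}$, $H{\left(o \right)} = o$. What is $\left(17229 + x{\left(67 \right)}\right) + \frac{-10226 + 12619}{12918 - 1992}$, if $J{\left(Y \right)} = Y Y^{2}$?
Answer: $\frac{282959371}{16389} \approx 17265.0$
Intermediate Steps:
$J{\left(Y \right)} = Y^{3}$
$x{\left(O \right)} = \frac{29 O}{54}$ ($x{\left(O \right)} = \frac{O}{2} + \frac{O}{3^{3}} = O \frac{1}{2} + \frac{O}{27} = \frac{O}{2} + O \frac{1}{27} = \frac{O}{2} + \frac{O}{27} = \frac{29 O}{54}$)
$\left(17229 + x{\left(67 \right)}\right) + \frac{-10226 + 12619}{12918 - 1992} = \left(17229 + \frac{29}{54} \cdot 67\right) + \frac{-10226 + 12619}{12918 - 1992} = \left(17229 + \frac{1943}{54}\right) + \frac{2393}{10926} = \frac{932309}{54} + 2393 \cdot \frac{1}{10926} = \frac{932309}{54} + \frac{2393}{10926} = \frac{282959371}{16389}$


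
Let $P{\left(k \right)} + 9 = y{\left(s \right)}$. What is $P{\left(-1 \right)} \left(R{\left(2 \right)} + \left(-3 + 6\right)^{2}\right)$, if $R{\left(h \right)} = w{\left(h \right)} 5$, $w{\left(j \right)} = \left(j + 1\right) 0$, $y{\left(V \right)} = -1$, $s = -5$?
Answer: $-90$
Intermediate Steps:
$w{\left(j \right)} = 0$ ($w{\left(j \right)} = \left(1 + j\right) 0 = 0$)
$R{\left(h \right)} = 0$ ($R{\left(h \right)} = 0 \cdot 5 = 0$)
$P{\left(k \right)} = -10$ ($P{\left(k \right)} = -9 - 1 = -10$)
$P{\left(-1 \right)} \left(R{\left(2 \right)} + \left(-3 + 6\right)^{2}\right) = - 10 \left(0 + \left(-3 + 6\right)^{2}\right) = - 10 \left(0 + 3^{2}\right) = - 10 \left(0 + 9\right) = \left(-10\right) 9 = -90$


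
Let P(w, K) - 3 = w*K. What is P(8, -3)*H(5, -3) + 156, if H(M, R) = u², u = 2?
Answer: 72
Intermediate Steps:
P(w, K) = 3 + K*w (P(w, K) = 3 + w*K = 3 + K*w)
H(M, R) = 4 (H(M, R) = 2² = 4)
P(8, -3)*H(5, -3) + 156 = (3 - 3*8)*4 + 156 = (3 - 24)*4 + 156 = -21*4 + 156 = -84 + 156 = 72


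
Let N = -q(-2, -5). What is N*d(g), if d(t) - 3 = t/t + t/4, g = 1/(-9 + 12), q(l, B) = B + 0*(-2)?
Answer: 245/12 ≈ 20.417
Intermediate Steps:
q(l, B) = B (q(l, B) = B + 0 = B)
g = ⅓ (g = 1/3 = ⅓ ≈ 0.33333)
N = 5 (N = -1*(-5) = 5)
d(t) = 4 + t/4 (d(t) = 3 + (t/t + t/4) = 3 + (1 + t*(¼)) = 3 + (1 + t/4) = 4 + t/4)
N*d(g) = 5*(4 + (¼)*(⅓)) = 5*(4 + 1/12) = 5*(49/12) = 245/12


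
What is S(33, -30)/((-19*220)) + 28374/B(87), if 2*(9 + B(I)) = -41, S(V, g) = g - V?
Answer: -237202923/246620 ≈ -961.82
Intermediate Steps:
B(I) = -59/2 (B(I) = -9 + (½)*(-41) = -9 - 41/2 = -59/2)
S(33, -30)/((-19*220)) + 28374/B(87) = (-30 - 1*33)/((-19*220)) + 28374/(-59/2) = (-30 - 33)/(-4180) + 28374*(-2/59) = -63*(-1/4180) - 56748/59 = 63/4180 - 56748/59 = -237202923/246620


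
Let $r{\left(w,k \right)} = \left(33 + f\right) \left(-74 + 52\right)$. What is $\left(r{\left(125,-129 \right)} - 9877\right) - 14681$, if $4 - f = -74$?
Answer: $-27000$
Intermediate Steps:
$f = 78$ ($f = 4 - -74 = 4 + 74 = 78$)
$r{\left(w,k \right)} = -2442$ ($r{\left(w,k \right)} = \left(33 + 78\right) \left(-74 + 52\right) = 111 \left(-22\right) = -2442$)
$\left(r{\left(125,-129 \right)} - 9877\right) - 14681 = \left(-2442 - 9877\right) - 14681 = -12319 - 14681 = -27000$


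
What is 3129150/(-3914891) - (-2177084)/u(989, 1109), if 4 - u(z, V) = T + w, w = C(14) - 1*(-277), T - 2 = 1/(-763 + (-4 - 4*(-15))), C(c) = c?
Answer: -3013216635291004/399949179451 ≈ -7534.0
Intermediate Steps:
T = 1413/707 (T = 2 + 1/(-763 + (-4 - 4*(-15))) = 2 + 1/(-763 + (-4 + 60)) = 2 + 1/(-763 + 56) = 2 + 1/(-707) = 2 - 1/707 = 1413/707 ≈ 1.9986)
w = 291 (w = 14 - 1*(-277) = 14 + 277 = 291)
u(z, V) = -204322/707 (u(z, V) = 4 - (1413/707 + 291) = 4 - 1*207150/707 = 4 - 207150/707 = -204322/707)
3129150/(-3914891) - (-2177084)/u(989, 1109) = 3129150/(-3914891) - (-2177084)/(-204322/707) = 3129150*(-1/3914891) - (-2177084)*(-707)/204322 = -3129150/3914891 - 1*769599194/102161 = -3129150/3914891 - 769599194/102161 = -3013216635291004/399949179451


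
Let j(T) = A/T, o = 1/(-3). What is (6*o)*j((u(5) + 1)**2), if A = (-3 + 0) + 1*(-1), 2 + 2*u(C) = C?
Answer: 32/25 ≈ 1.2800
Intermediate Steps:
u(C) = -1 + C/2
o = -1/3 ≈ -0.33333
A = -4 (A = -3 - 1 = -4)
j(T) = -4/T
(6*o)*j((u(5) + 1)**2) = (6*(-1/3))*(-4/((-1 + (1/2)*5) + 1)**2) = -(-8)/(((-1 + 5/2) + 1)**2) = -(-8)/((3/2 + 1)**2) = -(-8)/((5/2)**2) = -(-8)/25/4 = -(-8)*4/25 = -2*(-16/25) = 32/25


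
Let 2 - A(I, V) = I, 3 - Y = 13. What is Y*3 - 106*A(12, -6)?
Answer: 1030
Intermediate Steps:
Y = -10 (Y = 3 - 1*13 = 3 - 13 = -10)
A(I, V) = 2 - I
Y*3 - 106*A(12, -6) = -10*3 - 106*(2 - 1*12) = -30 - 106*(2 - 12) = -30 - 106*(-10) = -30 + 1060 = 1030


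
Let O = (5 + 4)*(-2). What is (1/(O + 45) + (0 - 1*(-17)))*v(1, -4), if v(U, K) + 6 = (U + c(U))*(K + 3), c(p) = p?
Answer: -3680/27 ≈ -136.30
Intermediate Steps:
O = -18 (O = 9*(-2) = -18)
v(U, K) = -6 + 2*U*(3 + K) (v(U, K) = -6 + (U + U)*(K + 3) = -6 + (2*U)*(3 + K) = -6 + 2*U*(3 + K))
(1/(O + 45) + (0 - 1*(-17)))*v(1, -4) = (1/(-18 + 45) + (0 - 1*(-17)))*(-6 + 6*1 + 2*(-4)*1) = (1/27 + (0 + 17))*(-6 + 6 - 8) = (1/27 + 17)*(-8) = (460/27)*(-8) = -3680/27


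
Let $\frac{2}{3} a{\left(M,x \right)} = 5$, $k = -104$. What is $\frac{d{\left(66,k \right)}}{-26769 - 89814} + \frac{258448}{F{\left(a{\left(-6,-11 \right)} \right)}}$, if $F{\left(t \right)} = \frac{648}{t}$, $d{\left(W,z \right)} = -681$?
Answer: $\frac{3138614794}{1049247} \approx 2991.3$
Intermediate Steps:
$a{\left(M,x \right)} = \frac{15}{2}$ ($a{\left(M,x \right)} = \frac{3}{2} \cdot 5 = \frac{15}{2}$)
$\frac{d{\left(66,k \right)}}{-26769 - 89814} + \frac{258448}{F{\left(a{\left(-6,-11 \right)} \right)}} = - \frac{681}{-26769 - 89814} + \frac{258448}{648 \frac{1}{\frac{15}{2}}} = - \frac{681}{-116583} + \frac{258448}{648 \cdot \frac{2}{15}} = \left(-681\right) \left(- \frac{1}{116583}\right) + \frac{258448}{\frac{432}{5}} = \frac{227}{38861} + 258448 \cdot \frac{5}{432} = \frac{227}{38861} + \frac{80765}{27} = \frac{3138614794}{1049247}$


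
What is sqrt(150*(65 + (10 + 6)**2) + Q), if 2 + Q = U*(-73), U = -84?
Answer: 2*sqrt(13570) ≈ 232.98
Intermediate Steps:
Q = 6130 (Q = -2 - 84*(-73) = -2 + 6132 = 6130)
sqrt(150*(65 + (10 + 6)**2) + Q) = sqrt(150*(65 + (10 + 6)**2) + 6130) = sqrt(150*(65 + 16**2) + 6130) = sqrt(150*(65 + 256) + 6130) = sqrt(150*321 + 6130) = sqrt(48150 + 6130) = sqrt(54280) = 2*sqrt(13570)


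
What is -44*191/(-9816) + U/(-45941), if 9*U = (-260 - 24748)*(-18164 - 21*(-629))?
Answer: -11230289933/37579738 ≈ -298.84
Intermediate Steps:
U = 41304880/3 (U = ((-260 - 24748)*(-18164 - 21*(-629)))/9 = (-25008*(-18164 + 13209))/9 = (-25008*(-4955))/9 = (1/9)*123914640 = 41304880/3 ≈ 1.3768e+7)
-44*191/(-9816) + U/(-45941) = -44*191/(-9816) + (41304880/3)/(-45941) = -8404*(-1/9816) + (41304880/3)*(-1/45941) = 2101/2454 - 41304880/137823 = -11230289933/37579738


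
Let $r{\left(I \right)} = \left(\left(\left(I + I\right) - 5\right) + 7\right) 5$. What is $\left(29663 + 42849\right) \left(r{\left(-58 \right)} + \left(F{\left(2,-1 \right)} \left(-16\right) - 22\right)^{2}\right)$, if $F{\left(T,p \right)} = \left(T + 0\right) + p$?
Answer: $63375488$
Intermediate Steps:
$F{\left(T,p \right)} = T + p$
$r{\left(I \right)} = 10 + 10 I$ ($r{\left(I \right)} = \left(\left(2 I - 5\right) + 7\right) 5 = \left(\left(-5 + 2 I\right) + 7\right) 5 = \left(2 + 2 I\right) 5 = 10 + 10 I$)
$\left(29663 + 42849\right) \left(r{\left(-58 \right)} + \left(F{\left(2,-1 \right)} \left(-16\right) - 22\right)^{2}\right) = \left(29663 + 42849\right) \left(\left(10 + 10 \left(-58\right)\right) + \left(\left(2 - 1\right) \left(-16\right) - 22\right)^{2}\right) = 72512 \left(\left(10 - 580\right) + \left(1 \left(-16\right) - 22\right)^{2}\right) = 72512 \left(-570 + \left(-16 - 22\right)^{2}\right) = 72512 \left(-570 + \left(-38\right)^{2}\right) = 72512 \left(-570 + 1444\right) = 72512 \cdot 874 = 63375488$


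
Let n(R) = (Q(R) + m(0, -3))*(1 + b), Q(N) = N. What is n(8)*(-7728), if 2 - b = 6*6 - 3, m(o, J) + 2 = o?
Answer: 1391040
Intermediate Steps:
m(o, J) = -2 + o
b = -31 (b = 2 - (6*6 - 3) = 2 - (36 - 3) = 2 - 1*33 = 2 - 33 = -31)
n(R) = 60 - 30*R (n(R) = (R + (-2 + 0))*(1 - 31) = (R - 2)*(-30) = (-2 + R)*(-30) = 60 - 30*R)
n(8)*(-7728) = (60 - 30*8)*(-7728) = (60 - 240)*(-7728) = -180*(-7728) = 1391040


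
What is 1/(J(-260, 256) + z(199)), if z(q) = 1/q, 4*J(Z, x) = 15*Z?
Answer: -199/194024 ≈ -0.0010256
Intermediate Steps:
J(Z, x) = 15*Z/4 (J(Z, x) = (15*Z)/4 = 15*Z/4)
1/(J(-260, 256) + z(199)) = 1/((15/4)*(-260) + 1/199) = 1/(-975 + 1/199) = 1/(-194024/199) = -199/194024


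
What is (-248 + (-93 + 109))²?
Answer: 53824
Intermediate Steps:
(-248 + (-93 + 109))² = (-248 + 16)² = (-232)² = 53824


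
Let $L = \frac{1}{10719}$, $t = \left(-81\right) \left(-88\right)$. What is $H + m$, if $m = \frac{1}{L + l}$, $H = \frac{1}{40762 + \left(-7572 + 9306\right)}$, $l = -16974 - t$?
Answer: $- \frac{197165287}{10978813425152} \approx -1.7959 \cdot 10^{-5}$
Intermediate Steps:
$t = 7128$
$L = \frac{1}{10719} \approx 9.3292 \cdot 10^{-5}$
$l = -24102$ ($l = -16974 - 7128 = -24102$)
$H = \frac{1}{42496}$ ($H = \frac{1}{40762 + 1734} = \frac{1}{42496} \approx 2.3532 \cdot 10^{-5}$)
$m = - \frac{10719}{258349337}$ ($m = \frac{1}{\frac{1}{10719} - 24102} = \frac{1}{- \frac{258349337}{10719}} = - \frac{10719}{258349337} \approx -4.149 \cdot 10^{-5}$)
$H + m = \frac{1}{42496} - \frac{10719}{258349337} = - \frac{197165287}{10978813425152}$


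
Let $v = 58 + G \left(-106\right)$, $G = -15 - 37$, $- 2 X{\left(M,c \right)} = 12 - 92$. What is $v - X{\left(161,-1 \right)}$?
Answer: $5530$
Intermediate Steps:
$X{\left(M,c \right)} = 40$ ($X{\left(M,c \right)} = - \frac{12 - 92}{2} = \left(- \frac{1}{2}\right) \left(-80\right) = 40$)
$G = -52$
$v = 5570$ ($v = 58 - -5512 = 58 + 5512 = 5570$)
$v - X{\left(161,-1 \right)} = 5570 - 40 = 5530$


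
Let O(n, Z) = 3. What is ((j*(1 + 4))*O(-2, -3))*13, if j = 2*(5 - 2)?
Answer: 1170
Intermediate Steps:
j = 6 (j = 2*3 = 6)
((j*(1 + 4))*O(-2, -3))*13 = ((6*(1 + 4))*3)*13 = ((6*5)*3)*13 = (30*3)*13 = 90*13 = 1170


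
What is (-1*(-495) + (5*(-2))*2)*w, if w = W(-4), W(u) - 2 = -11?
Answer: -4275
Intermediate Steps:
W(u) = -9 (W(u) = 2 - 11 = -9)
w = -9
(-1*(-495) + (5*(-2))*2)*w = (-1*(-495) + (5*(-2))*2)*(-9) = (495 - 10*2)*(-9) = (495 - 20)*(-9) = 475*(-9) = -4275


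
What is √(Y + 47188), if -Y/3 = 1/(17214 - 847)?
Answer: √12640659527431/16367 ≈ 217.23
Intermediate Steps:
Y = -3/16367 (Y = -3/(17214 - 847) = -3/16367 ≈ -0.00018330)
√(Y + 47188) = √(-3/16367 + 47188) = √(772325993/16367) = √12640659527431/16367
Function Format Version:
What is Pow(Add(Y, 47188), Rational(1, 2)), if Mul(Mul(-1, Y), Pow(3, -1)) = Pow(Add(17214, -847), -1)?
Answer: Mul(Rational(1, 16367), Pow(12640659527431, Rational(1, 2))) ≈ 217.23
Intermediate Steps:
Y = Rational(-3, 16367) (Y = Mul(-3, Pow(Add(17214, -847), -1)) = Mul(-3, Pow(16367, -1)) = Mul(-3, Rational(1, 16367)) = Rational(-3, 16367) ≈ -0.00018330)
Pow(Add(Y, 47188), Rational(1, 2)) = Pow(Add(Rational(-3, 16367), 47188), Rational(1, 2)) = Pow(Rational(772325993, 16367), Rational(1, 2)) = Mul(Rational(1, 16367), Pow(12640659527431, Rational(1, 2)))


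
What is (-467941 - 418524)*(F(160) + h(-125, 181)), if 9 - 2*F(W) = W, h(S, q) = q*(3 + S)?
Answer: 39283696475/2 ≈ 1.9642e+10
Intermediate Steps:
F(W) = 9/2 - W/2
(-467941 - 418524)*(F(160) + h(-125, 181)) = (-467941 - 418524)*((9/2 - 1/2*160) + 181*(3 - 125)) = -886465*((9/2 - 80) + 181*(-122)) = -886465*(-151/2 - 22082) = -886465*(-44315/2) = 39283696475/2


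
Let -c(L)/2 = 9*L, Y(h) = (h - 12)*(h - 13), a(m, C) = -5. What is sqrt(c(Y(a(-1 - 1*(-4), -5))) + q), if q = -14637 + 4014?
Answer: I*sqrt(16131) ≈ 127.01*I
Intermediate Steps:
Y(h) = (-13 + h)*(-12 + h) (Y(h) = (-12 + h)*(-13 + h) = (-13 + h)*(-12 + h))
c(L) = -18*L
q = -10623
sqrt(c(Y(a(-1 - 1*(-4), -5))) + q) = sqrt(-18*(156 + (-5)**2 - 25*(-5)) - 10623) = sqrt(-18*(156 + 25 + 125) - 10623) = sqrt(-18*306 - 10623) = sqrt(-5508 - 10623) = sqrt(-16131) = I*sqrt(16131)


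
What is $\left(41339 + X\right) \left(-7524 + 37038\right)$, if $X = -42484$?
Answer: $-33793530$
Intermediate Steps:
$\left(41339 + X\right) \left(-7524 + 37038\right) = \left(41339 - 42484\right) \left(-7524 + 37038\right) = \left(-1145\right) 29514 = -33793530$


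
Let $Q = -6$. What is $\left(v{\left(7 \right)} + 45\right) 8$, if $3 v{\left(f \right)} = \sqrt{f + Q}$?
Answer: $\frac{1088}{3} \approx 362.67$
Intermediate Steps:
$v{\left(f \right)} = \frac{\sqrt{-6 + f}}{3}$ ($v{\left(f \right)} = \frac{\sqrt{f - 6}}{3} = \frac{\sqrt{-6 + f}}{3}$)
$\left(v{\left(7 \right)} + 45\right) 8 = \left(\frac{\sqrt{-6 + 7}}{3} + 45\right) 8 = \left(\frac{\sqrt{1}}{3} + 45\right) 8 = \left(\frac{1}{3} \cdot 1 + 45\right) 8 = \left(\frac{1}{3} + 45\right) 8 = \frac{136}{3} \cdot 8 = \frac{1088}{3}$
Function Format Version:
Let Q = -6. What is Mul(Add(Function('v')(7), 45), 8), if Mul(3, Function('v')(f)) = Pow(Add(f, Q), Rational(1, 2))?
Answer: Rational(1088, 3) ≈ 362.67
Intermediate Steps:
Function('v')(f) = Mul(Rational(1, 3), Pow(Add(-6, f), Rational(1, 2))) (Function('v')(f) = Mul(Rational(1, 3), Pow(Add(f, -6), Rational(1, 2))) = Mul(Rational(1, 3), Pow(Add(-6, f), Rational(1, 2))))
Mul(Add(Function('v')(7), 45), 8) = Mul(Add(Mul(Rational(1, 3), Pow(Add(-6, 7), Rational(1, 2))), 45), 8) = Mul(Add(Mul(Rational(1, 3), Pow(1, Rational(1, 2))), 45), 8) = Mul(Add(Mul(Rational(1, 3), 1), 45), 8) = Mul(Add(Rational(1, 3), 45), 8) = Mul(Rational(136, 3), 8) = Rational(1088, 3)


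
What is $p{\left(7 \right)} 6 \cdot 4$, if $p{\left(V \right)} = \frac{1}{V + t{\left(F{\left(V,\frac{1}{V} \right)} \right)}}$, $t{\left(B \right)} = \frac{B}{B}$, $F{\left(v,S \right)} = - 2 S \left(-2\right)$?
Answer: $3$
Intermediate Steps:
$F{\left(v,S \right)} = 4 S$
$t{\left(B \right)} = 1$
$p{\left(V \right)} = \frac{1}{1 + V}$ ($p{\left(V \right)} = \frac{1}{V + 1} = \frac{1}{1 + V}$)
$p{\left(7 \right)} 6 \cdot 4 = \frac{1}{1 + 7} \cdot 6 \cdot 4 = \frac{1}{8} \cdot 6 \cdot 4 = \frac{3}{4} \cdot 4 = 3$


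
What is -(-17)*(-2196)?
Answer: -37332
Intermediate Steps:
-(-17)*(-2196) = -1*37332 = -37332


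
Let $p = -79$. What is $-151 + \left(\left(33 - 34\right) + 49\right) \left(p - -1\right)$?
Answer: $-3895$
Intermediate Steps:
$-151 + \left(\left(33 - 34\right) + 49\right) \left(p - -1\right) = -151 + \left(\left(33 - 34\right) + 49\right) \left(-79 - -1\right) = -151 + \left(-1 + 49\right) \left(-79 + 1\right) = -151 + 48 \left(-78\right) = -151 - 3744 = -3895$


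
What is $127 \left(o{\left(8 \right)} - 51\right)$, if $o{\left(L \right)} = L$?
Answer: $-5461$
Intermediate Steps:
$127 \left(o{\left(8 \right)} - 51\right) = 127 \left(8 - 51\right) = 127 \left(-43\right) = -5461$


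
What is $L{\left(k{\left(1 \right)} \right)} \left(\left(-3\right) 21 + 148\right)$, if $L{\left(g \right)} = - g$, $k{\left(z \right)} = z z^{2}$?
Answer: $-85$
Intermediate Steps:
$k{\left(z \right)} = z^{3}$
$L{\left(k{\left(1 \right)} \right)} \left(\left(-3\right) 21 + 148\right) = - 1^{3} \left(\left(-3\right) 21 + 148\right) = \left(-1\right) 1 \left(-63 + 148\right) = \left(-1\right) 85 = -85$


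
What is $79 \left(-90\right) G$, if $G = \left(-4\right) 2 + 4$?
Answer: $28440$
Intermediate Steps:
$G = -4$ ($G = -8 + 4 = -4$)
$79 \left(-90\right) G = 79 \left(-90\right) \left(-4\right) = \left(-7110\right) \left(-4\right) = 28440$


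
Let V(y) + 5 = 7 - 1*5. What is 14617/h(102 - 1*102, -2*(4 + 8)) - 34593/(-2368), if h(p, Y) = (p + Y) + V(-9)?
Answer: -33679045/63936 ≈ -526.76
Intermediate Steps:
V(y) = -3 (V(y) = -5 + (7 - 1*5) = -5 + (7 - 5) = -5 + 2 = -3)
h(p, Y) = -3 + Y + p (h(p, Y) = (p + Y) - 3 = (Y + p) - 3 = -3 + Y + p)
14617/h(102 - 1*102, -2*(4 + 8)) - 34593/(-2368) = 14617/(-3 - 2*(4 + 8) + (102 - 1*102)) - 34593/(-2368) = 14617/(-3 - 2*12 + (102 - 102)) - 34593*(-1/2368) = 14617/(-3 - 24 + 0) + 34593/2368 = 14617/(-27) + 34593/2368 = 14617*(-1/27) + 34593/2368 = -14617/27 + 34593/2368 = -33679045/63936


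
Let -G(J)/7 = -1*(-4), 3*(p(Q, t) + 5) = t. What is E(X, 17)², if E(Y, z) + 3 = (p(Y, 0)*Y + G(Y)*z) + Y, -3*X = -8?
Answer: 2157961/9 ≈ 2.3977e+5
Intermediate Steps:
p(Q, t) = -5 + t/3
G(J) = -28 (G(J) = -(-7)*(-4) = -7*4 = -28)
X = 8/3 (X = -⅓*(-8) = 8/3 ≈ 2.6667)
E(Y, z) = -3 - 28*z - 4*Y (E(Y, z) = -3 + (((-5 + (⅓)*0)*Y - 28*z) + Y) = -3 + (((-5 + 0)*Y - 28*z) + Y) = -3 + ((-5*Y - 28*z) + Y) = -3 + ((-28*z - 5*Y) + Y) = -3 + (-28*z - 4*Y) = -3 - 28*z - 4*Y)
E(X, 17)² = (-3 - 28*17 - 4*8/3)² = (-3 - 476 - 32/3)² = (-1469/3)² = 2157961/9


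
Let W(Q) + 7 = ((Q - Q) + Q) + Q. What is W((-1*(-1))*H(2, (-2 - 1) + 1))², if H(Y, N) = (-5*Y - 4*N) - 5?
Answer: 441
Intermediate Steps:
H(Y, N) = -5 - 5*Y - 4*N
W(Q) = -7 + 2*Q (W(Q) = -7 + (((Q - Q) + Q) + Q) = -7 + ((0 + Q) + Q) = -7 + (Q + Q) = -7 + 2*Q)
W((-1*(-1))*H(2, (-2 - 1) + 1))² = (-7 + 2*((-1*(-1))*(-5 - 5*2 - 4*((-2 - 1) + 1))))² = (-7 + 2*(1*(-5 - 10 - 4*(-3 + 1))))² = (-7 + 2*(1*(-5 - 10 - 4*(-2))))² = (-7 + 2*(1*(-5 - 10 + 8)))² = (-7 + 2*(1*(-7)))² = (-7 + 2*(-7))² = (-7 - 14)² = (-21)² = 441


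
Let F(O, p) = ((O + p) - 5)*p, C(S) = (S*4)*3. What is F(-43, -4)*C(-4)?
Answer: -9984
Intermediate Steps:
C(S) = 12*S (C(S) = (4*S)*3 = 12*S)
F(O, p) = p*(-5 + O + p) (F(O, p) = (-5 + O + p)*p = p*(-5 + O + p))
F(-43, -4)*C(-4) = (-4*(-5 - 43 - 4))*(12*(-4)) = -4*(-52)*(-48) = 208*(-48) = -9984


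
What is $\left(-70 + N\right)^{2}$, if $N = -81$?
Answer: $22801$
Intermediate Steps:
$\left(-70 + N\right)^{2} = \left(-70 - 81\right)^{2} = \left(-151\right)^{2} = 22801$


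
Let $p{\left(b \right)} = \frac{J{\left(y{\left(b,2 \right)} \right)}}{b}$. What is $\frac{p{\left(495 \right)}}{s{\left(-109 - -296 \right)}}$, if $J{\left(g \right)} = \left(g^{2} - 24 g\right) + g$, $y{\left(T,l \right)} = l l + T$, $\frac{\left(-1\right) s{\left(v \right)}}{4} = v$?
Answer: $- \frac{3493}{5445} \approx -0.64151$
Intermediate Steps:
$s{\left(v \right)} = - 4 v$
$y{\left(T,l \right)} = T + l^{2}$ ($y{\left(T,l \right)} = l^{2} + T = T + l^{2}$)
$J{\left(g \right)} = g^{2} - 23 g$
$p{\left(b \right)} = \frac{\left(-19 + b\right) \left(4 + b\right)}{b}$ ($p{\left(b \right)} = \frac{\left(b + 2^{2}\right) \left(-23 + \left(b + 2^{2}\right)\right)}{b} = \frac{\left(b + 4\right) \left(-23 + \left(b + 4\right)\right)}{b} = \frac{\left(4 + b\right) \left(-23 + \left(4 + b\right)\right)}{b} = \frac{\left(4 + b\right) \left(-19 + b\right)}{b} = \frac{\left(-19 + b\right) \left(4 + b\right)}{b}$)
$\frac{p{\left(495 \right)}}{s{\left(-109 - -296 \right)}} = \frac{-15 + 495 - \frac{76}{495}}{\left(-4\right) \left(-109 - -296\right)} = \frac{-15 + 495 - \frac{76}{495}}{\left(-4\right) \left(-109 + 296\right)} = \frac{-15 + 495 - \frac{76}{495}}{\left(-4\right) 187} = \frac{237524}{495 \left(-748\right)} = \frac{237524}{495} \left(- \frac{1}{748}\right) = - \frac{3493}{5445}$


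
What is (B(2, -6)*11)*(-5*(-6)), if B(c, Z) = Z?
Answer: -1980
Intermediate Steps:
(B(2, -6)*11)*(-5*(-6)) = (-6*11)*(-5*(-6)) = -66*30 = -1980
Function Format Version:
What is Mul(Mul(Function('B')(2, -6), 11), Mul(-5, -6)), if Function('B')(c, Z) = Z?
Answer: -1980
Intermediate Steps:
Mul(Mul(Function('B')(2, -6), 11), Mul(-5, -6)) = Mul(Mul(-6, 11), Mul(-5, -6)) = Mul(-66, 30) = -1980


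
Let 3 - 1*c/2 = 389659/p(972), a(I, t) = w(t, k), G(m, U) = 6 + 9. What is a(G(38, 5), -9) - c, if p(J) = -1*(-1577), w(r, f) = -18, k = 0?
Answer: 741470/1577 ≈ 470.18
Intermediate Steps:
G(m, U) = 15
a(I, t) = -18
p(J) = 1577
c = -769856/1577 (c = 6 - 779318/1577 = -769856/1577 ≈ -488.18)
a(G(38, 5), -9) - c = -18 - 1*(-769856/1577) = -18 + 769856/1577 = 741470/1577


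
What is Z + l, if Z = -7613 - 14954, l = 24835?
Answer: 2268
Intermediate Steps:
Z = -22567
Z + l = -22567 + 24835 = 2268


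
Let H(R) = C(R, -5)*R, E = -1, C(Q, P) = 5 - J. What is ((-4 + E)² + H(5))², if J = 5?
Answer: 625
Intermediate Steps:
C(Q, P) = 0 (C(Q, P) = 5 - 1*5 = 5 - 5 = 0)
H(R) = 0 (H(R) = 0*R = 0)
((-4 + E)² + H(5))² = ((-4 - 1)² + 0)² = ((-5)² + 0)² = (25 + 0)² = 25² = 625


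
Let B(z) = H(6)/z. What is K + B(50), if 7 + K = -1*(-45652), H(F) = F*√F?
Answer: 45645 + 3*√6/25 ≈ 45645.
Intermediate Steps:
H(F) = F^(3/2)
B(z) = 6*√6/z (B(z) = 6^(3/2)/z = (6*√6)/z = 6*√6/z)
K = 45645 (K = -7 - 1*(-45652) = -7 + 45652 = 45645)
K + B(50) = 45645 + 6*√6/50 = 45645 + 6*√6*(1/50) = 45645 + 3*√6/25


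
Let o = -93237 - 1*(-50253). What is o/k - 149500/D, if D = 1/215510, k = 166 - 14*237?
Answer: -12694185524627/394 ≈ -3.2219e+10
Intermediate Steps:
k = -3152 (k = 166 - 3318 = -3152)
o = -42984 (o = -93237 + 50253 = -42984)
D = 1/215510 ≈ 4.6402e-6
o/k - 149500/D = -42984/(-3152) - 149500/1/215510 = -42984*(-1/3152) - 149500*215510 = 5373/394 - 32218745000 = -12694185524627/394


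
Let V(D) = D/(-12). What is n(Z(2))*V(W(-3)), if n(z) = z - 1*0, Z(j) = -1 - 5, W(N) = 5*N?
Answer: -15/2 ≈ -7.5000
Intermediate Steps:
V(D) = -D/12 (V(D) = D*(-1/12) = -D/12)
Z(j) = -6
n(z) = z (n(z) = z + 0 = z)
n(Z(2))*V(W(-3)) = -(-1)*5*(-3)/2 = -(-1)*(-15)/2 = -6*5/4 = -15/2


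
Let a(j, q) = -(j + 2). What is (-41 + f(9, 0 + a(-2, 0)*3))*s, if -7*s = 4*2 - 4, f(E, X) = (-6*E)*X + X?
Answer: 164/7 ≈ 23.429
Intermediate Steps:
a(j, q) = -2 - j (a(j, q) = -(2 + j) = -2 - j)
f(E, X) = X - 6*E*X (f(E, X) = -6*E*X + X = X - 6*E*X)
s = -4/7 (s = -(4*2 - 4)/7 = -(8 - 4)/7 = -⅐*4 = -4/7 ≈ -0.57143)
(-41 + f(9, 0 + a(-2, 0)*3))*s = (-41 + (0 + (-2 - 1*(-2))*3)*(1 - 6*9))*(-4/7) = (-41 + (0 + (-2 + 2)*3)*(1 - 54))*(-4/7) = (-41 + (0 + 0*3)*(-53))*(-4/7) = (-41 + (0 + 0)*(-53))*(-4/7) = (-41 + 0*(-53))*(-4/7) = (-41 + 0)*(-4/7) = -41*(-4/7) = 164/7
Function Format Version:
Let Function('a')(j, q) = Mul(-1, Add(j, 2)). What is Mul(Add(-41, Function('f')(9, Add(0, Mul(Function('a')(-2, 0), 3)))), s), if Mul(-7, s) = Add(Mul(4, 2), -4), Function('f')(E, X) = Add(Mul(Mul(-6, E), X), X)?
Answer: Rational(164, 7) ≈ 23.429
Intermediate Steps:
Function('a')(j, q) = Add(-2, Mul(-1, j)) (Function('a')(j, q) = Mul(-1, Add(2, j)) = Add(-2, Mul(-1, j)))
Function('f')(E, X) = Add(X, Mul(-6, E, X)) (Function('f')(E, X) = Add(Mul(-6, E, X), X) = Add(X, Mul(-6, E, X)))
s = Rational(-4, 7) (s = Mul(Rational(-1, 7), Add(Mul(4, 2), -4)) = Mul(Rational(-1, 7), Add(8, -4)) = Mul(Rational(-1, 7), 4) = Rational(-4, 7) ≈ -0.57143)
Mul(Add(-41, Function('f')(9, Add(0, Mul(Function('a')(-2, 0), 3)))), s) = Mul(Add(-41, Mul(Add(0, Mul(Add(-2, Mul(-1, -2)), 3)), Add(1, Mul(-6, 9)))), Rational(-4, 7)) = Mul(Add(-41, Mul(Add(0, Mul(Add(-2, 2), 3)), Add(1, -54))), Rational(-4, 7)) = Mul(Add(-41, Mul(Add(0, Mul(0, 3)), -53)), Rational(-4, 7)) = Mul(Add(-41, Mul(Add(0, 0), -53)), Rational(-4, 7)) = Mul(Add(-41, Mul(0, -53)), Rational(-4, 7)) = Mul(Add(-41, 0), Rational(-4, 7)) = Mul(-41, Rational(-4, 7)) = Rational(164, 7)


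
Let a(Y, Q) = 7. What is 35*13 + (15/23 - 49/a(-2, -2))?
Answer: 10319/23 ≈ 448.65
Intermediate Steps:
35*13 + (15/23 - 49/a(-2, -2)) = 35*13 + (15/23 - 49/7) = 455 + (15*(1/23) - 49*⅐) = 455 + (15/23 - 7) = 455 - 146/23 = 10319/23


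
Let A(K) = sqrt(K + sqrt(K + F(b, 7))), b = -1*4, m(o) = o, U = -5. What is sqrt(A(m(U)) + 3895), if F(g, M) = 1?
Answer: sqrt(3895 + sqrt(-5 + 2*I)) ≈ 62.413 + 0.0183*I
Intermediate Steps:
b = -4
A(K) = sqrt(K + sqrt(1 + K)) (A(K) = sqrt(K + sqrt(K + 1)) = sqrt(K + sqrt(1 + K)))
sqrt(A(m(U)) + 3895) = sqrt(sqrt(-5 + sqrt(1 - 5)) + 3895) = sqrt(sqrt(-5 + sqrt(-4)) + 3895) = sqrt(sqrt(-5 + 2*I) + 3895) = sqrt(3895 + sqrt(-5 + 2*I))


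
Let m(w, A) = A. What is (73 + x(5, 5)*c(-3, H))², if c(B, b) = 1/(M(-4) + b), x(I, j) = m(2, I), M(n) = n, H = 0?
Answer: 82369/16 ≈ 5148.1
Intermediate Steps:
x(I, j) = I
c(B, b) = 1/(-4 + b)
(73 + x(5, 5)*c(-3, H))² = (73 + 5/(-4 + 0))² = (73 + 5/(-4))² = (73 + 5*(-¼))² = (73 - 5/4)² = (287/4)² = 82369/16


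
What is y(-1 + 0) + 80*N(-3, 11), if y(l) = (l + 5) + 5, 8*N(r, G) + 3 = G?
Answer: 89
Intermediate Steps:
N(r, G) = -3/8 + G/8
y(l) = 10 + l (y(l) = (5 + l) + 5 = 10 + l)
y(-1 + 0) + 80*N(-3, 11) = (10 + (-1 + 0)) + 80*(-3/8 + (⅛)*11) = (10 - 1) + 80*(-3/8 + 11/8) = 9 + 80*1 = 9 + 80 = 89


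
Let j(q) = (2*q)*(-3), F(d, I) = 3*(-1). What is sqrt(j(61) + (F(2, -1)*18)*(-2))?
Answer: I*sqrt(258) ≈ 16.062*I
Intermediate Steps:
F(d, I) = -3
j(q) = -6*q
sqrt(j(61) + (F(2, -1)*18)*(-2)) = sqrt(-6*61 - 3*18*(-2)) = sqrt(-366 - 54*(-2)) = sqrt(-366 + 108) = sqrt(-258) = I*sqrt(258)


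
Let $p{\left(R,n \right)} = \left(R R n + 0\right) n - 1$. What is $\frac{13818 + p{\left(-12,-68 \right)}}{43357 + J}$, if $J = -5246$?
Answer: $\frac{29551}{1657} \approx 17.834$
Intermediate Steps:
$p{\left(R,n \right)} = -1 + R^{2} n^{2}$ ($p{\left(R,n \right)} = \left(R^{2} n + 0\right) n - 1 = \left(n R^{2} + 0\right) n - 1 = n R^{2} n - 1 = R^{2} n^{2} - 1 = -1 + R^{2} n^{2}$)
$\frac{13818 + p{\left(-12,-68 \right)}}{43357 + J} = \frac{13818 - \left(1 - \left(-12\right)^{2} \left(-68\right)^{2}\right)}{43357 - 5246} = \frac{13818 + \left(-1 + 144 \cdot 4624\right)}{38111} = \left(13818 + \left(-1 + 665856\right)\right) \frac{1}{38111} = \left(13818 + 665855\right) \frac{1}{38111} = 679673 \cdot \frac{1}{38111} = \frac{29551}{1657}$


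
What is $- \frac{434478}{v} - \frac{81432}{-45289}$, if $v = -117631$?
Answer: $\frac{29256001734}{5327390359} \approx 5.4916$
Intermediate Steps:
$- \frac{434478}{v} - \frac{81432}{-45289} = - \frac{434478}{-117631} - \frac{81432}{-45289} = \left(-434478\right) \left(- \frac{1}{117631}\right) - - \frac{81432}{45289} = \frac{434478}{117631} + \frac{81432}{45289} = \frac{29256001734}{5327390359}$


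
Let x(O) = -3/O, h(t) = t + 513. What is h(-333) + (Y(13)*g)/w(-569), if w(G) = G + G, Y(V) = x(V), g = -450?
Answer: 1330785/7397 ≈ 179.91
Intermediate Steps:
h(t) = 513 + t
Y(V) = -3/V
w(G) = 2*G
h(-333) + (Y(13)*g)/w(-569) = (513 - 333) + (-3/13*(-450))/((2*(-569))) = 180 + (-3*1/13*(-450))/(-1138) = 180 - 3/13*(-450)*(-1/1138) = 180 + (1350/13)*(-1/1138) = 180 - 675/7397 = 1330785/7397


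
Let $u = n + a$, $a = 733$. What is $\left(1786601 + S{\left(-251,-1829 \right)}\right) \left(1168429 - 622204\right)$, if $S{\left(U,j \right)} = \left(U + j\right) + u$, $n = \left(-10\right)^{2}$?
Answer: $975204988650$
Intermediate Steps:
$n = 100$
$u = 833$ ($u = 100 + 733 = 833$)
$S{\left(U,j \right)} = 833 + U + j$ ($S{\left(U,j \right)} = \left(U + j\right) + 833 = 833 + U + j$)
$\left(1786601 + S{\left(-251,-1829 \right)}\right) \left(1168429 - 622204\right) = \left(1786601 - 1247\right) \left(1168429 - 622204\right) = \left(1786601 - 1247\right) 546225 = 1785354 \cdot 546225 = 975204988650$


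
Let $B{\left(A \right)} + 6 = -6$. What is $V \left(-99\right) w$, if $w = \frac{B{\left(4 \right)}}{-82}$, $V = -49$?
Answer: $\frac{29106}{41} \approx 709.9$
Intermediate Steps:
$B{\left(A \right)} = -12$ ($B{\left(A \right)} = -6 - 6 = -12$)
$w = \frac{6}{41}$ ($w = - \frac{12}{-82} = \left(-12\right) \left(- \frac{1}{82}\right) = \frac{6}{41} \approx 0.14634$)
$V \left(-99\right) w = \left(-49\right) \left(-99\right) \frac{6}{41} = 4851 \cdot \frac{6}{41} = \frac{29106}{41}$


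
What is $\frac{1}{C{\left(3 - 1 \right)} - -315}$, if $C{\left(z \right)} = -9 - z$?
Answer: $\frac{1}{304} \approx 0.0032895$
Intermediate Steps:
$\frac{1}{C{\left(3 - 1 \right)} - -315} = \frac{1}{\left(-9 - \left(3 - 1\right)\right) - -315} = \frac{1}{\left(-9 - \left(3 - 1\right)\right) + 315} = \frac{1}{\left(-9 - 2\right) + 315} = \frac{1}{-11 + 315} = \frac{1}{304}$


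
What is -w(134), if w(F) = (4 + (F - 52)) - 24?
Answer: -62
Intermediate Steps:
w(F) = -72 + F (w(F) = (4 + (-52 + F)) - 24 = (-48 + F) - 24 = -72 + F)
-w(134) = -(-72 + 134) = -1*62 = -62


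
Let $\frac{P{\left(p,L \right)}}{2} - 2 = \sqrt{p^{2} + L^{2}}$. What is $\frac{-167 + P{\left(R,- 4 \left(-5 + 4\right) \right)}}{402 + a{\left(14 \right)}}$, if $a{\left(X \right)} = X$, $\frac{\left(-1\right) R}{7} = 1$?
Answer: $- \frac{163}{416} + \frac{\sqrt{65}}{208} \approx -0.35307$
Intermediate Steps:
$R = -7$ ($R = \left(-7\right) 1 = -7$)
$P{\left(p,L \right)} = 4 + 2 \sqrt{L^{2} + p^{2}}$ ($P{\left(p,L \right)} = 4 + 2 \sqrt{p^{2} + L^{2}} = 4 + 2 \sqrt{L^{2} + p^{2}}$)
$\frac{-167 + P{\left(R,- 4 \left(-5 + 4\right) \right)}}{402 + a{\left(14 \right)}} = \frac{-167 + \left(4 + 2 \sqrt{\left(- 4 \left(-5 + 4\right)\right)^{2} + \left(-7\right)^{2}}\right)}{402 + 14} = \frac{-167 + \left(4 + 2 \sqrt{\left(\left(-4\right) \left(-1\right)\right)^{2} + 49}\right)}{416} = \left(-167 + \left(4 + 2 \sqrt{4^{2} + 49}\right)\right) \frac{1}{416} = \left(-167 + \left(4 + 2 \sqrt{16 + 49}\right)\right) \frac{1}{416} = \left(-167 + \left(4 + 2 \sqrt{65}\right)\right) \frac{1}{416} = \left(-163 + 2 \sqrt{65}\right) \frac{1}{416} = - \frac{163}{416} + \frac{\sqrt{65}}{208}$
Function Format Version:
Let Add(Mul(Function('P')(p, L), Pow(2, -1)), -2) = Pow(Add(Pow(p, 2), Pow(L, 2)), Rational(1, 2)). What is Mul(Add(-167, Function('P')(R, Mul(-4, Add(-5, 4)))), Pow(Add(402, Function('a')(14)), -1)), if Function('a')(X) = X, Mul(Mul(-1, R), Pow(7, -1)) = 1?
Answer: Add(Rational(-163, 416), Mul(Rational(1, 208), Pow(65, Rational(1, 2)))) ≈ -0.35307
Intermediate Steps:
R = -7 (R = Mul(-7, 1) = -7)
Function('P')(p, L) = Add(4, Mul(2, Pow(Add(Pow(L, 2), Pow(p, 2)), Rational(1, 2)))) (Function('P')(p, L) = Add(4, Mul(2, Pow(Add(Pow(p, 2), Pow(L, 2)), Rational(1, 2)))) = Add(4, Mul(2, Pow(Add(Pow(L, 2), Pow(p, 2)), Rational(1, 2)))))
Mul(Add(-167, Function('P')(R, Mul(-4, Add(-5, 4)))), Pow(Add(402, Function('a')(14)), -1)) = Mul(Add(-167, Add(4, Mul(2, Pow(Add(Pow(Mul(-4, Add(-5, 4)), 2), Pow(-7, 2)), Rational(1, 2))))), Pow(Add(402, 14), -1)) = Mul(Add(-167, Add(4, Mul(2, Pow(Add(Pow(Mul(-4, -1), 2), 49), Rational(1, 2))))), Pow(416, -1)) = Mul(Add(-167, Add(4, Mul(2, Pow(Add(Pow(4, 2), 49), Rational(1, 2))))), Rational(1, 416)) = Mul(Add(-167, Add(4, Mul(2, Pow(Add(16, 49), Rational(1, 2))))), Rational(1, 416)) = Mul(Add(-167, Add(4, Mul(2, Pow(65, Rational(1, 2))))), Rational(1, 416)) = Mul(Add(-163, Mul(2, Pow(65, Rational(1, 2)))), Rational(1, 416)) = Add(Rational(-163, 416), Mul(Rational(1, 208), Pow(65, Rational(1, 2))))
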